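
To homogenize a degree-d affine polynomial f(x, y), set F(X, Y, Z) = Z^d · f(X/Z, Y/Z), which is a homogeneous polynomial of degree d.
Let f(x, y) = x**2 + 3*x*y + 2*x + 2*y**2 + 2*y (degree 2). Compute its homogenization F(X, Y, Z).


F(X, Y, Z) = X**2 + 3*X*Y + 2*X*Z + 2*Y**2 + 2*Y*Z

deg(f) = 2.
Substitute x = X/Z, y = Y/Z into f, then multiply by Z^2.
  monomial 1·x^2·y^0 ↦ 1·X^2·Y^0·Z^0.
  monomial 3·x^1·y^1 ↦ 3·X^1·Y^1·Z^0.
  monomial 2·x^1·y^0 ↦ 2·X^1·Y^0·Z^1.
  monomial 2·x^0·y^2 ↦ 2·X^0·Y^2·Z^0.
  monomial 2·x^0·y^1 ↦ 2·X^0·Y^1·Z^1.
Collecting: F(X, Y, Z) = X**2 + 3*X*Y + 2*X*Z + 2*Y**2 + 2*Y*Z.


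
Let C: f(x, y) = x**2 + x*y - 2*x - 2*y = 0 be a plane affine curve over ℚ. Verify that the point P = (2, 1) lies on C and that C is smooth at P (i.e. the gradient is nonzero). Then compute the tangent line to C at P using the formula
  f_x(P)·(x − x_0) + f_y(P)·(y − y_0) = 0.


Tangent line at P: 3*x - 6 = 0.

Step 1: f(2, 1) = 0, so P lies on C.
Step 2: partial derivatives
  f_x(x, y) = 2*x + y - 2, f_y(x, y) = x - 2.
  f_x(P) = 3, f_y(P) = 0 (gradient nonzero, so P is smooth).
Step 3: tangent line at P: 3·(x − 2) + 0·(y − 1) = 0.
Expanding: 3*x - 6 = 0.


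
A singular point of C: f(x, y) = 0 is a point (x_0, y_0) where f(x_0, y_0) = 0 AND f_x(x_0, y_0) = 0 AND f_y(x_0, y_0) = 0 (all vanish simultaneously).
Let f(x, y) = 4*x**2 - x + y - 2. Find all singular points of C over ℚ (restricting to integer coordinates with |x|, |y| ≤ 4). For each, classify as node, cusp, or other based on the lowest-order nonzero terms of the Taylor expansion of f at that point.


No singular points in the scanned grid; C is smooth there.

Compute partial derivatives:
  f_x = 8*x - 1.
  f_y = 1.
f_y = 1 is a nonzero constant, so f_y never vanishes: no point (x, y) can satisfy f = f_x = f_y = 0. In particular no (x, y) ∈ {−4, ..., 4}² is singular; the curve is smooth.


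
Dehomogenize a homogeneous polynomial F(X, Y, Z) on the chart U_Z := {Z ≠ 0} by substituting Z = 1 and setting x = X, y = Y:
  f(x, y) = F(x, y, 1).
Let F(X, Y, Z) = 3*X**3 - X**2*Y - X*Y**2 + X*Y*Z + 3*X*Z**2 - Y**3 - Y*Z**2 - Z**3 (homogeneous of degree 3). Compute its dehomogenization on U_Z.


f(x, y) = 3*x**3 - x**2*y - x*y**2 + x*y + 3*x - y**3 - y - 1

On U_Z we set Z = 1. Each monomial c·X^i·Y^j·Z^k in F becomes c·x^i·y^j·1^k = c·x^i·y^j.
Substituting Z = 1: F(X, Y, 1) = 3*x**3 - x**2*y - x*y**2 + x*y + 3*x - y**3 - y - 1.
Note: deg(f) ≤ deg(F) = 3; strict inequality happens when F is divisible by Z (lost terms).


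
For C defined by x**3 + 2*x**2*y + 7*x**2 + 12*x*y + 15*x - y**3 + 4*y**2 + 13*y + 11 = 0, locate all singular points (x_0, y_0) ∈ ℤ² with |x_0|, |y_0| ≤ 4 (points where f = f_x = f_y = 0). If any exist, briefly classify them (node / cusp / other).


Singular points: {(-3, 1)}; classification: cusp.

Compute partial derivatives:
  f_x = 3*x**2 + 4*x*y + 14*x + 12*y + 15.
  f_y = 2*x**2 + 12*x - 3*y**2 + 8*y + 13.
Scan x_0 ∈ {−4, ..., 4}. For each x_0, f_y(x_0, y) is a polynomial in y; find its integer roots y ∈ {−4, ..., 4}, then test f_x and f at those candidates.
  x = -4: f_y(-4, y) = -3*y**2 + 8*y - 3; no integer root y with |y| ≤ 4.
  x = -3: f_y(-3, y) = -3*y**2 + 8*y - 5; vanishes at y ∈ {1}. (-3, 1): f_x = 0, f = 0 — SINGULAR.
  x = -2: f_y(-2, y) = -3*y**2 + 8*y - 3; no integer root y with |y| ≤ 4.
  x = -1: f_y(-1, y) = -3*y**2 + 8*y + 3; vanishes at y ∈ {3}. (-1, 3): f_x = 28 ≠ 0.
  x = 0: f_y(0, y) = -3*y**2 + 8*y + 13; no integer root y with |y| ≤ 4.
  x = 1: f_y(1, y) = -3*y**2 + 8*y + 27; no integer root y with |y| ≤ 4.
  x = 2: f_y(2, y) = -3*y**2 + 8*y + 45; no integer root y with |y| ≤ 4.
  x = 3: f_y(3, y) = -3*y**2 + 8*y + 67; no integer root y with |y| ≤ 4.
  x = 4: f_y(4, y) = -3*y**2 + 8*y + 93; no integer root y with |y| ≤ 4.
Only singular point on the grid: (-3, 1).
Classify: substitute x = -3 + u, y = 1 + v and expand: f = u**3 + 2*u**2*v - v**3 + v**2.
No constant or linear terms (consistent with a singular point). Quadratic part: v**2. Cubic part: u**3 + 2*u**2*v - v**3.
The quadratic part v**2 is a perfect square, so there is a single (double) tangent line v = 0, i.e. y = 1. Restricting the cubic part to that line (v = 0) leaves u**3 ≠ 0, so f is not divisible by v and the branch is v² ≈ -u**3 to lowest order — this is a cusp.
Classification: cusp.


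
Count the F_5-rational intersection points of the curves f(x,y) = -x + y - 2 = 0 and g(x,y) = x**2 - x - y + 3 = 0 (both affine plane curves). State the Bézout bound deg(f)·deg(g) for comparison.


Common zeros: {(1, 3)}; count = 1; Bézout bound = 2.

deg(f) = 1, deg(g) = 2, so Bézout bound = 2.
Scan x ∈ F_5. For each x, list the y ∈ F_5 with f(x, y) ≡ 0 and those with g(x, y) ≡ 0 (mod 5); the common zeros in that column are the intersection.
  x = 0: f ≡ 0 at y ∈ {2}; g ≡ 0 at y ∈ {3}; common: ∅.
  x = 1: f ≡ 0 at y ∈ {3}; g ≡ 0 at y ∈ {3}; common: {3}.
  x = 2: f ≡ 0 at y ∈ {4}; g ≡ 0 at y ∈ {0}; common: ∅.
  x = 3: f ≡ 0 at y ∈ {0}; g ≡ 0 at y ∈ {4}; common: ∅.
  x = 4: f ≡ 0 at y ∈ {1}; g ≡ 0 at y ∈ {0}; common: ∅.
Collecting: common zeros = {(1, 3)}, so the count is 1.
Comparison with the Bézout bound: 1 ≤ 2 = deg(f)·deg(g), as expected for curves with no common component (the affine F_5-count falls short of the bound because intersections may lie at infinity, over extension fields, or carry multiplicity).


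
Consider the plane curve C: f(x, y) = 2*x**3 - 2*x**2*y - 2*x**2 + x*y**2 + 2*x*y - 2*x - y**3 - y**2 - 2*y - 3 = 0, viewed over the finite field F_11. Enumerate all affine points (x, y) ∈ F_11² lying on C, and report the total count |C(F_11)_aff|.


Affine F_11-points: {(1, 4), (2, 8), (3, 10), (5, 0), (6, 7), (7, 6), (8, 8), (9, 10), (10, 2), (10, 8), (10, 10)}; count = 11.

For each of the 121 pairs (x, y) ∈ F_11², evaluate f(x, y) mod 11. Record the zeros.
  x = 0: [0↦8, 1↦4, 2↦3, 3↦10, 4↦8, 5↦2, 6↦8, 7↦9, 8↦10, 9↦5, 10↦10]  zeros at y ∈ ∅
  x = 1: [0↦6, 1↦3, 2↦5, 3↦6, 4↦0, 5↦3, 6↦9, 7↦1, 8↦6, 9↦7, 10↦9]  zeros at y ∈ {4}
  x = 2: [0↦1, 1↦6, 2↦7, 3↦9, 4↦6, 5↦3, 6↦5, 7↦6, 8↦0, 9↦3, 10↦9]  zeros at y ∈ {8}
  x = 3: [0↦5, 1↦3, 2↦10, 3↦9, 4↦5, 5↦3, 6↦8, 7↦3, 8↦4, 9↦5, 10↦0]  zeros at y ∈ {10}
  x = 4: [0↦8, 1↦6, 2↦4, 3↦7, 4↦9, 5↦4, 6↦8, 7↦4, 8↦8, 9↦3, 10↦5]  zeros at y ∈ ∅
  x = 5: [0↦0, 1↦5, 2↦1, 3↦4, 4↦8, 5↦7, 6↦6, 7↦10, 8↦2, 9↦9, 10↦3]  zeros at y ∈ {0}
  x = 6: [0↦4, 1↦1, 2↦2, 3↦1, 4↦3, 5↦2, 6↦3, 7↦0, 8↦9, 9↦2, 10↦6]  zeros at y ∈ {7}
  x = 7: [0↦10, 1↦6, 2↦8, 3↦10, 4↦6, 5↦1, 6↦0, 7↦8, 8↦8, 9↦5, 10↦4]  zeros at y ∈ {6}
  x = 8: [0↦8, 1↦10, 2↦9, 3↦10, 4↦7, 5↦5, 6↦9, 7↦2, 8↦0, 9↦8, 10↦9]  zeros at y ∈ {8}
  x = 9: [0↦10, 1↦3, 2↦6, 3↦2, 4↦7, 5↦4, 6↦9, 7↦5, 8↦8, 9↦1, 10↦0]  zeros at y ∈ {10}
  x = 10: [0↦6, 1↦8, 2↦0, 3↦9, 4↦7, 5↦10, 6↦1, 7↦7, 8↦0, 9↦7, 10↦0]  zeros at y ∈ {2, 8, 10}
Collecting zeros: affine points = {(1, 4), (2, 8), (3, 10), (5, 0), (6, 7), (7, 6), (8, 8), (9, 10), (10, 2), (10, 8), (10, 10)}.
Total count |C(F_11)_aff| = 11.


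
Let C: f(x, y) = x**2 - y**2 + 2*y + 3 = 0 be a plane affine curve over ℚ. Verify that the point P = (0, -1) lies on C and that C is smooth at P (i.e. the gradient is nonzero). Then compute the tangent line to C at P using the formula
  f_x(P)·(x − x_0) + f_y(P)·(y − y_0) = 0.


Tangent line at P: 4*y + 4 = 0.

Step 1: f(0, -1) = 0, so P lies on C.
Step 2: partial derivatives
  f_x(x, y) = 2*x, f_y(x, y) = 2 - 2*y.
  f_x(P) = 0, f_y(P) = 4 (gradient nonzero, so P is smooth).
Step 3: tangent line at P: 0·(x − 0) + 4·(y − -1) = 0.
Expanding: 4*y + 4 = 0.


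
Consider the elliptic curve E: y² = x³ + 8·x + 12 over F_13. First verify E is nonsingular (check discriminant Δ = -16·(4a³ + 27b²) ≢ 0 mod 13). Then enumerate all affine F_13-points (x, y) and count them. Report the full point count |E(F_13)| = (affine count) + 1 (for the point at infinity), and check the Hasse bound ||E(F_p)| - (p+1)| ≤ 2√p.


Affine points = {(0, 5), (0, 8), (2, 6), (2, 7), (4, 2), (4, 11), (6, 4), (6, 9), (8, 4), (8, 9), (10, 0), (11, 1), (11, 12), (12, 4), (12, 9)}; affine count = 15; |E(F_13)| = 16.

Discriminant check: Δ ∝ 4a³ + 27b² = 4·8³ + 27·12² = 4·512 + 27·144 ≡ 8 (mod 13). Nonzero ⇒ E is nonsingular.
For each x ∈ F_13, compute rhs = x³ + 8·x + 12 mod 13, then count y ∈ F_13 with y² ≡ rhs.
  x = 0: rhs = 12, matching y values: 5, 8 (2 points).
  x = 1: rhs = 8, matching y values: none (0 points).
  x = 2: rhs = 10, matching y values: 6, 7 (2 points).
  x = 3: rhs = 11, matching y values: none (0 points).
  x = 4: rhs = 4, matching y values: 2, 11 (2 points).
  x = 5: rhs = 8, matching y values: none (0 points).
  x = 6: rhs = 3, matching y values: 4, 9 (2 points).
  x = 7: rhs = 8, matching y values: none (0 points).
  x = 8: rhs = 3, matching y values: 4, 9 (2 points).
  x = 9: rhs = 7, matching y values: none (0 points).
  x = 10: rhs = 0, matching y values: 0 (1 points).
  x = 11: rhs = 1, matching y values: 1, 12 (2 points).
  x = 12: rhs = 3, matching y values: 4, 9 (2 points).
Total affine count: 15.
Full point count |E(F_13)| = 15 + 1 = 16.
Hasse bound: |16 − (13+1)| = |2| = 2 ≤ 2√13 ≈ 7.2111 ✓.


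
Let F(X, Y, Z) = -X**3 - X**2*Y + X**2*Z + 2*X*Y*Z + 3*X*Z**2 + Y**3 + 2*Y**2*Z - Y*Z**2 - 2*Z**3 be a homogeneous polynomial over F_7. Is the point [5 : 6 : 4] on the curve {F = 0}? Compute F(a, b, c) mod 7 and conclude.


F(5,6,4) ≡ 4 (mod 7); P is NOT on the curve.

Evaluate F(5, 6, 4) term-by-term (mod 7).
  -X**3 ↦ -1·125·1·1 = -125
  -X**2*Y ↦ -1·25·6·1 = -150
  X**2*Z ↦ 1·25·1·4 = 100
  2*X*Y*Z ↦ 2·5·6·4 = 240
  3*X*Z**2 ↦ 3·5·1·16 = 240
  Y**3 ↦ 1·1·216·1 = 216
  2*Y**2*Z ↦ 2·1·36·4 = 288
  -Y*Z**2 ↦ -1·1·6·16 = -96
  -2*Z**3 ↦ -2·1·1·64 = -128
Sum: F(5, 6, 4) = (-125) + (-150) + (100) + (240) + (240) + (216) + (288) + (-96) + (-128) = 585.
Reducing mod 7: 585 ≡ 4 (mod 7).
Since F(a, b, c) ≡ 4 ≠ 0 (mod 7), P does NOT lie on the curve.


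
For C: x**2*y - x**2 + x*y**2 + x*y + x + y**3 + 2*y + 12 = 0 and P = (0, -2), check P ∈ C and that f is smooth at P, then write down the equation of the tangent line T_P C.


Tangent line at P: 3*x + 14*y + 28 = 0.

Step 1: f(0, -2) = 0, so P lies on C.
Step 2: partial derivatives
  f_x(x, y) = 2*x*y - 2*x + y**2 + y + 1, f_y(x, y) = x**2 + 2*x*y + x + 3*y**2 + 2.
  f_x(P) = 3, f_y(P) = 14 (gradient nonzero, so P is smooth).
Step 3: tangent line at P: 3·(x − 0) + 14·(y − -2) = 0.
Expanding: 3*x + 14*y + 28 = 0.


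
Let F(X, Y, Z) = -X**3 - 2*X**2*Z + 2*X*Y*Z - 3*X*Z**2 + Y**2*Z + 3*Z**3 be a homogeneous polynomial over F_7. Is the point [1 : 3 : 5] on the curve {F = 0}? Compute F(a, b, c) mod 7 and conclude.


F(1,3,5) ≡ 0 (mod 7); P is on the curve.

Evaluate F(1, 3, 5) term-by-term (mod 7).
  -X**3 ↦ -1·1·1·1 = -1
  -2*X**2*Z ↦ -2·1·1·5 = -10
  2*X*Y*Z ↦ 2·1·3·5 = 30
  -3*X*Z**2 ↦ -3·1·1·25 = -75
  Y**2*Z ↦ 1·1·9·5 = 45
  3*Z**3 ↦ 3·1·1·125 = 375
Sum: F(1, 3, 5) = (-1) + (-10) + (30) + (-75) + (45) + (375) = 364.
Reducing mod 7: 364 ≡ 0 (mod 7).
Since F(a, b, c) ≡ 0 (mod 7), P lies on the curve.


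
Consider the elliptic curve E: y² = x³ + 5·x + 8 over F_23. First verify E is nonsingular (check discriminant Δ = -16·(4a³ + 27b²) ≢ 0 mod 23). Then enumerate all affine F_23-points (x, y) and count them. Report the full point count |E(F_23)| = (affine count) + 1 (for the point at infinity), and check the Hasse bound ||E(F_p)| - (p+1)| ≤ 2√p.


Affine points = {(0, 10), (0, 13), (2, 7), (2, 16), (3, 2), (3, 21), (4, 0), (6, 1), (6, 22), (7, 8), (7, 15), (8, 10), (8, 13), (9, 0), (10, 0), (12, 5), (12, 18), (13, 4), (13, 19), (14, 4), (14, 19), (15, 10), (15, 13), (19, 4), (19, 19), (20, 9), (20, 14), (21, 6), (21, 17), (22, 5), (22, 18)}; affine count = 31; |E(F_23)| = 32.

Discriminant check: Δ ∝ 4a³ + 27b² = 4·5³ + 27·8² = 4·125 + 27·64 ≡ 20 (mod 23). Nonzero ⇒ E is nonsingular.
For each x ∈ F_23, compute rhs = x³ + 5·x + 8 mod 23, then count y ∈ F_23 with y² ≡ rhs.
  x = 0: rhs = 8, matching y values: 10, 13 (2 points).
  x = 1: rhs = 14, matching y values: none (0 points).
  x = 2: rhs = 3, matching y values: 7, 16 (2 points).
  x = 3: rhs = 4, matching y values: 2, 21 (2 points).
  x = 4: rhs = 0, matching y values: 0 (1 points).
  x = 5: rhs = 20, matching y values: none (0 points).
  x = 6: rhs = 1, matching y values: 1, 22 (2 points).
  x = 7: rhs = 18, matching y values: 8, 15 (2 points).
  x = 8: rhs = 8, matching y values: 10, 13 (2 points).
  x = 9: rhs = 0, matching y values: 0 (1 points).
  x = 10: rhs = 0, matching y values: 0 (1 points).
  x = 11: rhs = 14, matching y values: none (0 points).
  x = 12: rhs = 2, matching y values: 5, 18 (2 points).
  x = 13: rhs = 16, matching y values: 4, 19 (2 points).
  x = 14: rhs = 16, matching y values: 4, 19 (2 points).
  x = 15: rhs = 8, matching y values: 10, 13 (2 points).
  x = 16: rhs = 21, matching y values: none (0 points).
  x = 17: rhs = 15, matching y values: none (0 points).
  x = 18: rhs = 19, matching y values: none (0 points).
  x = 19: rhs = 16, matching y values: 4, 19 (2 points).
  x = 20: rhs = 12, matching y values: 9, 14 (2 points).
  x = 21: rhs = 13, matching y values: 6, 17 (2 points).
  x = 22: rhs = 2, matching y values: 5, 18 (2 points).
Total affine count: 31.
Full point count |E(F_23)| = 31 + 1 = 32.
Hasse bound: |32 − (23+1)| = |8| = 8 ≤ 2√23 ≈ 9.5917 ✓.


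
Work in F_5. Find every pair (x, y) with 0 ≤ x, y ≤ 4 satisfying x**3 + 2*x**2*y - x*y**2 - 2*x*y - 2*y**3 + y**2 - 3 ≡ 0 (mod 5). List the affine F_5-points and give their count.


Affine F_5-points: {(0, 2), (0, 4), (1, 4), (2, 0), (4, 1)}; count = 5.

For each of the 25 pairs (x, y) ∈ F_5², evaluate f(x, y) mod 5. Record the zeros.
  x = 0: [0↦2, 1↦1, 2↦0, 3↦2, 4↦0]  zeros at y ∈ {2, 4}
  x = 1: [0↦3, 1↦1, 2↦2, 3↦4, 4↦0]  zeros at y ∈ {4}
  x = 2: [0↦0, 1↦1, 2↦3, 3↦4, 4↦2]  zeros at y ∈ {0}
  x = 3: [0↦4, 1↦2, 2↦4, 3↦3, 4↦2]  zeros at y ∈ ∅
  x = 4: [0↦1, 1↦0, 2↦1, 3↦2, 4↦1]  zeros at y ∈ {1}
Collecting zeros: affine points = {(0, 2), (0, 4), (1, 4), (2, 0), (4, 1)}.
Total count |C(F_5)_aff| = 5.


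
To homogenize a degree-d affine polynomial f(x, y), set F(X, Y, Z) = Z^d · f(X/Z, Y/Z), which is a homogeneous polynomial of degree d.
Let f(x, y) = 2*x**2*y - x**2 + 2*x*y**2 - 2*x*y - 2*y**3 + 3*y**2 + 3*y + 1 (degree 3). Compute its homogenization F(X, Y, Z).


F(X, Y, Z) = 2*X**2*Y - X**2*Z + 2*X*Y**2 - 2*X*Y*Z - 2*Y**3 + 3*Y**2*Z + 3*Y*Z**2 + Z**3

deg(f) = 3.
Substitute x = X/Z, y = Y/Z into f, then multiply by Z^3.
  monomial 2·x^2·y^1 ↦ 2·X^2·Y^1·Z^0.
  monomial -1·x^2·y^0 ↦ -1·X^2·Y^0·Z^1.
  monomial 2·x^1·y^2 ↦ 2·X^1·Y^2·Z^0.
  monomial -2·x^1·y^1 ↦ -2·X^1·Y^1·Z^1.
  monomial -2·x^0·y^3 ↦ -2·X^0·Y^3·Z^0.
  monomial 3·x^0·y^2 ↦ 3·X^0·Y^2·Z^1.
  monomial 3·x^0·y^1 ↦ 3·X^0·Y^1·Z^2.
  monomial 1·x^0·y^0 ↦ 1·X^0·Y^0·Z^3.
Collecting: F(X, Y, Z) = 2*X**2*Y - X**2*Z + 2*X*Y**2 - 2*X*Y*Z - 2*Y**3 + 3*Y**2*Z + 3*Y*Z**2 + Z**3.


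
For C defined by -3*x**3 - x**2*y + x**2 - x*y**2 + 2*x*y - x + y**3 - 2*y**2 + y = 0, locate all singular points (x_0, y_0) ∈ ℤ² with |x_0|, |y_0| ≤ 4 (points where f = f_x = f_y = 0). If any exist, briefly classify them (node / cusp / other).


Singular points: {(0, 1)}; classification: cusp.

Compute partial derivatives:
  f_x = -9*x**2 - 2*x*y + 2*x - y**2 + 2*y - 1.
  f_y = -x**2 - 2*x*y + 2*x + 3*y**2 - 4*y + 1.
Scan x_0 ∈ {−4, ..., 4}. For each x_0, f_y(x_0, y) is a polynomial in y; find its integer roots y ∈ {−4, ..., 4}, then test f_x and f at those candidates.
  x = -4: f_y(-4, y) = 3*y**2 + 4*y - 23; no integer root y with |y| ≤ 4.
  x = -3: f_y(-3, y) = 3*y**2 + 2*y - 14; no integer root y with |y| ≤ 4.
  x = -2: f_y(-2, y) = 3*y**2 - 7; no integer root y with |y| ≤ 4.
  x = -1: f_y(-1, y) = 3*y**2 - 2*y - 2; no integer root y with |y| ≤ 4.
  x = 0: f_y(0, y) = 3*y**2 - 4*y + 1; vanishes at y ∈ {1}. (0, 1): f_x = 0, f = 0 — SINGULAR.
  x = 1: f_y(1, y) = 3*y**2 - 6*y + 2; no integer root y with |y| ≤ 4.
  x = 2: f_y(2, y) = 3*y**2 - 8*y + 1; no integer root y with |y| ≤ 4.
  x = 3: f_y(3, y) = 3*y**2 - 10*y - 2; no integer root y with |y| ≤ 4.
  x = 4: f_y(4, y) = 3*y**2 - 12*y - 7; no integer root y with |y| ≤ 4.
Only singular point on the grid: (0, 1).
Classify: substitute x = 0 + u, y = 1 + v and expand: f = -3*u**3 - u**2*v - u*v**2 + v**3 + v**2.
No constant or linear terms (consistent with a singular point). Quadratic part: v**2. Cubic part: -3*u**3 - u**2*v - u*v**2 + v**3.
The quadratic part v**2 is a perfect square, so there is a single (double) tangent line v = 0, i.e. y = 1. Restricting the cubic part to that line (v = 0) leaves -3*u**3 ≠ 0, so f is not divisible by v and the branch is v² ≈ 3*u**3 to lowest order — this is a cusp.
Classification: cusp.


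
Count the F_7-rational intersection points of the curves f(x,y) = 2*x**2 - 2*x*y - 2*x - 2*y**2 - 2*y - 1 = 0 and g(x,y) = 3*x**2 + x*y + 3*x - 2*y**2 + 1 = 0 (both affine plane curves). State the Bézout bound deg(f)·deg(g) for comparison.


Common zeros: {(1, 4), (2, 5), (5, 6)}; count = 3; Bézout bound = 4.

deg(f) = 2, deg(g) = 2, so Bézout bound = 4.
Scan x ∈ F_7. For each x, list the y ∈ F_7 with f(x, y) ≡ 0 and those with g(x, y) ≡ 0 (mod 7); the common zeros in that column are the intersection.
  x = 0: f ≡ 0 at y ∈ ∅; g ≡ 0 at y ∈ {2, 5}; common: ∅.
  x = 1: f ≡ 0 at y ∈ {1, 4}; g ≡ 0 at y ∈ {0, 4}; common: {4}.
  x = 2: f ≡ 0 at y ∈ {5, 6}; g ≡ 0 at y ∈ {3, 5}; common: {5}.
  x = 3: f ≡ 0 at y ∈ ∅; g ≡ 0 at y ∈ {2, 3}; common: ∅.
  x = 4: f ≡ 0 at y ∈ {4, 5}; g ≡ 0 at y ∈ {1}; common: ∅.
  x = 5: f ≡ 0 at y ∈ {2, 6}; g ≡ 0 at y ∈ {0, 6}; common: {6}.
  x = 6: f ≡ 0 at y ∈ ∅; g ≡ 0 at y ∈ {4, 6}; common: ∅.
Collecting: common zeros = {(1, 4), (2, 5), (5, 6)}, so the count is 3.
Comparison with the Bézout bound: 3 ≤ 4 = deg(f)·deg(g), as expected for curves with no common component (the affine F_7-count falls short of the bound because intersections may lie at infinity, over extension fields, or carry multiplicity).


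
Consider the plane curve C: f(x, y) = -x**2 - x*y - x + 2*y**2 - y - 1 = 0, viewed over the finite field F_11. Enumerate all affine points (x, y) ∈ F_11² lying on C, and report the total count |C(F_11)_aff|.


Affine F_11-points: {(0, 1), (0, 5), (5, 5), (5, 9), (7, 6), (7, 9), (8, 4), (8, 6), (9, 1), (9, 4)}; count = 10.

For each of the 121 pairs (x, y) ∈ F_11², evaluate f(x, y) mod 11. Record the zeros.
  x = 0: [0↦10, 1↦0, 2↦5, 3↦3, 4↦5, 5↦0, 6↦10, 7↦2, 8↦9, 9↦9, 10↦2]  zeros at y ∈ {1, 5}
  x = 1: [0↦8, 1↦8, 2↦1, 3↦9, 4↦10, 5↦4, 6↦2, 7↦4, 8↦10, 9↦9, 10↦1]  zeros at y ∈ ∅
  x = 2: [0↦4, 1↦3, 2↦6, 3↦2, 4↦2, 5↦6, 6↦3, 7↦4, 8↦9, 9↦7, 10↦9]  zeros at y ∈ ∅
  x = 3: [0↦9, 1↦7, 2↦9, 3↦4, 4↦3, 5↦6, 6↦2, 7↦2, 8↦6, 9↦3, 10↦4]  zeros at y ∈ ∅
  x = 4: [0↦1, 1↦9, 2↦10, 3↦4, 4↦2, 5↦4, 6↦10, 7↦9, 8↦1, 9↦8, 10↦8]  zeros at y ∈ ∅
  x = 5: [0↦2, 1↦9, 2↦9, 3↦2, 4↦10, 5↦0, 6↦5, 7↦3, 8↦5, 9↦0, 10↦10]  zeros at y ∈ {5, 9}
  x = 6: [0↦1, 1↦7, 2↦6, 3↦9, 4↦5, 5↦5, 6↦9, 7↦6, 8↦7, 9↦1, 10↦10]  zeros at y ∈ ∅
  x = 7: [0↦9, 1↦3, 2↦1, 3↦3, 4↦9, 5↦8, 6↦0, 7↦7, 8↦7, 9↦0, 10↦8]  zeros at y ∈ {6, 9}
  x = 8: [0↦4, 1↦8, 2↦5, 3↦6, 4↦0, 5↦9, 6↦0, 7↦6, 8↦5, 9↦8, 10↦4]  zeros at y ∈ {4, 6}
  x = 9: [0↦8, 1↦0, 2↦7, 3↦7, 4↦0, 5↦8, 6↦9, 7↦3, 8↦1, 9↦3, 10↦9]  zeros at y ∈ {1, 4}
  x = 10: [0↦10, 1↦1, 2↦7, 3↦6, 4↦9, 5↦5, 6↦5, 7↦9, 8↦6, 9↦7, 10↦1]  zeros at y ∈ ∅
Collecting zeros: affine points = {(0, 1), (0, 5), (5, 5), (5, 9), (7, 6), (7, 9), (8, 4), (8, 6), (9, 1), (9, 4)}.
Total count |C(F_11)_aff| = 10.


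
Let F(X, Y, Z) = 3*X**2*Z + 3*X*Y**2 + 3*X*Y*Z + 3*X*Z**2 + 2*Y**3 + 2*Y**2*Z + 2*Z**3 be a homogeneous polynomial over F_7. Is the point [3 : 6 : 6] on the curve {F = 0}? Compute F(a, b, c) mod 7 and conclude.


F(3,6,6) ≡ 1 (mod 7); P is NOT on the curve.

Evaluate F(3, 6, 6) term-by-term (mod 7).
  3*X**2*Z ↦ 3·9·1·6 = 162
  3*X*Y**2 ↦ 3·3·36·1 = 324
  3*X*Y*Z ↦ 3·3·6·6 = 324
  3*X*Z**2 ↦ 3·3·1·36 = 324
  2*Y**3 ↦ 2·1·216·1 = 432
  2*Y**2*Z ↦ 2·1·36·6 = 432
  2*Z**3 ↦ 2·1·1·216 = 432
Sum: F(3, 6, 6) = (162) + (324) + (324) + (324) + (432) + (432) + (432) = 2430.
Reducing mod 7: 2430 ≡ 1 (mod 7).
Since F(a, b, c) ≡ 1 ≠ 0 (mod 7), P does NOT lie on the curve.


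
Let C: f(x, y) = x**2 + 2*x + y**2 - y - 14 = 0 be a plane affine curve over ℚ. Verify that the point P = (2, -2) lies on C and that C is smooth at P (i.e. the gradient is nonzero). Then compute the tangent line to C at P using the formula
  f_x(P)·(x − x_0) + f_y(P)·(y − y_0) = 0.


Tangent line at P: 6*x - 5*y - 22 = 0.

Step 1: f(2, -2) = 0, so P lies on C.
Step 2: partial derivatives
  f_x(x, y) = 2*x + 2, f_y(x, y) = 2*y - 1.
  f_x(P) = 6, f_y(P) = -5 (gradient nonzero, so P is smooth).
Step 3: tangent line at P: 6·(x − 2) + -5·(y − -2) = 0.
Expanding: 6*x - 5*y - 22 = 0.


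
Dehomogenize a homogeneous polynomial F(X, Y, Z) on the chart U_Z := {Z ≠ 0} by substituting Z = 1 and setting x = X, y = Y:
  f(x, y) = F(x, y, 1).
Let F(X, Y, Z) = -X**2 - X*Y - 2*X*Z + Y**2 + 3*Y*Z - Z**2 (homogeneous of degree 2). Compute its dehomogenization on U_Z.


f(x, y) = -x**2 - x*y - 2*x + y**2 + 3*y - 1

On U_Z we set Z = 1. Each monomial c·X^i·Y^j·Z^k in F becomes c·x^i·y^j·1^k = c·x^i·y^j.
Substituting Z = 1: F(X, Y, 1) = -x**2 - x*y - 2*x + y**2 + 3*y - 1.
Note: deg(f) ≤ deg(F) = 2; strict inequality happens when F is divisible by Z (lost terms).


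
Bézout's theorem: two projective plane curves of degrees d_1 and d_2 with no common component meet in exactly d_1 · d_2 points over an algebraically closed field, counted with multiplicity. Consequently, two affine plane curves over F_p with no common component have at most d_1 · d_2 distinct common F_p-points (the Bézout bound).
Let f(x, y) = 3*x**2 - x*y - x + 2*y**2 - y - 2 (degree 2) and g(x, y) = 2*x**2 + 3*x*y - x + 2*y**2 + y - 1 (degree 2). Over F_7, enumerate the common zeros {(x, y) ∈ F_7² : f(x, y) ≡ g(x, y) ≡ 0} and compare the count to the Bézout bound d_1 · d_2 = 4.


Common zeros: {(1, 0), (2, 1)}; count = 2; Bézout bound = 4.

deg(f) = 2, deg(g) = 2, so Bézout bound = 4.
Scan x ∈ F_7. For each x, list the y ∈ F_7 with f(x, y) ≡ 0 and those with g(x, y) ≡ 0 (mod 7); the common zeros in that column are the intersection.
  x = 0: f ≡ 0 at y ∈ ∅; g ≡ 0 at y ∈ {4, 6}; common: ∅.
  x = 1: f ≡ 0 at y ∈ {0, 1}; g ≡ 0 at y ∈ {0, 5}; common: {0}.
  x = 2: f ≡ 0 at y ∈ {1, 4}; g ≡ 0 at y ∈ {1, 6}; common: {1}.
  x = 3: f ≡ 0 at y ∈ {3, 6}; g ≡ 0 at y ∈ {0, 2}; common: ∅.
  x = 4: f ≡ 0 at y ∈ {0, 6}; g ≡ 0 at y ∈ {1, 3}; common: ∅.
  x = 5: f ≡ 0 at y ∈ ∅; g ≡ 0 at y ∈ {2, 4}; common: ∅.
  x = 6: f ≡ 0 at y ∈ ∅; g ≡ 0 at y ∈ {3, 5}; common: ∅.
Collecting: common zeros = {(1, 0), (2, 1)}, so the count is 2.
Comparison with the Bézout bound: 2 ≤ 4 = deg(f)·deg(g), as expected for curves with no common component (the affine F_7-count falls short of the bound because intersections may lie at infinity, over extension fields, or carry multiplicity).


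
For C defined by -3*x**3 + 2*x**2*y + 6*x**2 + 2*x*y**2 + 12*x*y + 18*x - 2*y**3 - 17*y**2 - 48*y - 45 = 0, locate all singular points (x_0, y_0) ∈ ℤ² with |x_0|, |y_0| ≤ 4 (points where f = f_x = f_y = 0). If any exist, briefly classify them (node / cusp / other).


Singular points: {(0, -3)}; classification: cusp.

Compute partial derivatives:
  f_x = -9*x**2 + 4*x*y + 12*x + 2*y**2 + 12*y + 18.
  f_y = 2*x**2 + 4*x*y + 12*x - 6*y**2 - 34*y - 48.
Scan x_0 ∈ {−4, ..., 4}. For each x_0, f_y(x_0, y) is a polynomial in y; find its integer roots y ∈ {−4, ..., 4}, then test f_x and f at those candidates.
  x = -4: f_y(-4, y) = -6*y**2 - 50*y - 64; no integer root y with |y| ≤ 4.
  x = -3: f_y(-3, y) = -6*y**2 - 46*y - 66; no integer root y with |y| ≤ 4.
  x = -2: f_y(-2, y) = -6*y**2 - 42*y - 64; no integer root y with |y| ≤ 4.
  x = -1: f_y(-1, y) = -6*y**2 - 38*y - 58; no integer root y with |y| ≤ 4.
  x = 0: f_y(0, y) = -6*y**2 - 34*y - 48; vanishes at y ∈ {-3}. (0, -3): f_x = 0, f = 0 — SINGULAR.
  x = 1: f_y(1, y) = -6*y**2 - 30*y - 34; no integer root y with |y| ≤ 4.
  x = 2: f_y(2, y) = -6*y**2 - 26*y - 16; no integer root y with |y| ≤ 4.
  x = 3: f_y(3, y) = -6*y**2 - 22*y + 6; no integer root y with |y| ≤ 4.
  x = 4: f_y(4, y) = -6*y**2 - 18*y + 32; no integer root y with |y| ≤ 4.
Only singular point on the grid: (0, -3).
Classify: substitute x = 0 + u, y = -3 + v and expand: f = -3*u**3 + 2*u**2*v + 2*u*v**2 - 2*v**3 + v**2.
No constant or linear terms (consistent with a singular point). Quadratic part: v**2. Cubic part: -3*u**3 + 2*u**2*v + 2*u*v**2 - 2*v**3.
The quadratic part v**2 is a perfect square, so there is a single (double) tangent line v = 0, i.e. y = -3. Restricting the cubic part to that line (v = 0) leaves -3*u**3 ≠ 0, so f is not divisible by v and the branch is v² ≈ 3*u**3 to lowest order — this is a cusp.
Classification: cusp.


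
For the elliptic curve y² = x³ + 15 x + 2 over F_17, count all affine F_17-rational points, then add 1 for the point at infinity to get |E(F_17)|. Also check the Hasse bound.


Affine points = {(0, 6), (0, 11), (1, 1), (1, 16), (5, 7), (5, 10), (6, 6), (6, 11), (7, 5), (7, 12), (9, 4), (9, 13), (10, 8), (10, 9), (11, 6), (11, 11), (14, 7), (14, 10), (15, 7), (15, 10)}; affine count = 20; |E(F_17)| = 21.

Discriminant check: Δ ∝ 4a³ + 27b² = 4·15³ + 27·2² = 4·3375 + 27·4 ≡ 8 (mod 17). Nonzero ⇒ E is nonsingular.
For each x ∈ F_17, compute rhs = x³ + 15·x + 2 mod 17, then count y ∈ F_17 with y² ≡ rhs.
  x = 0: rhs = 2, matching y values: 6, 11 (2 points).
  x = 1: rhs = 1, matching y values: 1, 16 (2 points).
  x = 2: rhs = 6, matching y values: none (0 points).
  x = 3: rhs = 6, matching y values: none (0 points).
  x = 4: rhs = 7, matching y values: none (0 points).
  x = 5: rhs = 15, matching y values: 7, 10 (2 points).
  x = 6: rhs = 2, matching y values: 6, 11 (2 points).
  x = 7: rhs = 8, matching y values: 5, 12 (2 points).
  x = 8: rhs = 5, matching y values: none (0 points).
  x = 9: rhs = 16, matching y values: 4, 13 (2 points).
  x = 10: rhs = 13, matching y values: 8, 9 (2 points).
  x = 11: rhs = 2, matching y values: 6, 11 (2 points).
  x = 12: rhs = 6, matching y values: none (0 points).
  x = 13: rhs = 14, matching y values: none (0 points).
  x = 14: rhs = 15, matching y values: 7, 10 (2 points).
  x = 15: rhs = 15, matching y values: 7, 10 (2 points).
  x = 16: rhs = 3, matching y values: none (0 points).
Total affine count: 20.
Full point count |E(F_17)| = 20 + 1 = 21.
Hasse bound: |21 − (17+1)| = |3| = 3 ≤ 2√17 ≈ 8.2462 ✓.


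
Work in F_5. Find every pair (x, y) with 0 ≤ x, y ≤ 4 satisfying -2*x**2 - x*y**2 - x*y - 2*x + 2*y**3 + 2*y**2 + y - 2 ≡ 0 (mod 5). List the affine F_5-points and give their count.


Affine F_5-points: {(2, 2), (2, 4), (4, 1), (4, 2), (4, 3)}; count = 5.

For each of the 25 pairs (x, y) ∈ F_5², evaluate f(x, y) mod 5. Record the zeros.
  x = 0: [0↦3, 1↦3, 2↦4, 3↦3, 4↦2]  zeros at y ∈ ∅
  x = 1: [0↦4, 1↦2, 2↦4, 3↦2, 4↦3]  zeros at y ∈ ∅
  x = 2: [0↦1, 1↦2, 2↦0, 3↦2, 4↦0]  zeros at y ∈ {2, 4}
  x = 3: [0↦4, 1↦3, 2↦2, 3↦3, 4↦3]  zeros at y ∈ ∅
  x = 4: [0↦3, 1↦0, 2↦0, 3↦0, 4↦2]  zeros at y ∈ {1, 2, 3}
Collecting zeros: affine points = {(2, 2), (2, 4), (4, 1), (4, 2), (4, 3)}.
Total count |C(F_5)_aff| = 5.


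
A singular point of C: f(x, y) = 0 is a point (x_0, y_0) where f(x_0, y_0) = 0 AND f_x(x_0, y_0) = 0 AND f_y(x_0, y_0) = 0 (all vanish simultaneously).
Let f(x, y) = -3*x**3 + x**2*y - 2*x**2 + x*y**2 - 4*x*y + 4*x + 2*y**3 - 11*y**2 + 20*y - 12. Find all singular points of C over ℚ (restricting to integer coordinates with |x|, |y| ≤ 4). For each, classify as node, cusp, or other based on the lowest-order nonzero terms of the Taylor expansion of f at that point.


Singular points: {(0, 2)}; classification: cusp.

Compute partial derivatives:
  f_x = -9*x**2 + 2*x*y - 4*x + y**2 - 4*y + 4.
  f_y = x**2 + 2*x*y - 4*x + 6*y**2 - 22*y + 20.
Scan x_0 ∈ {−4, ..., 4}. For each x_0, f_y(x_0, y) is a polynomial in y; find its integer roots y ∈ {−4, ..., 4}, then test f_x and f at those candidates.
  x = -4: f_y(-4, y) = 6*y**2 - 30*y + 52; no integer root y with |y| ≤ 4.
  x = -3: f_y(-3, y) = 6*y**2 - 28*y + 41; no integer root y with |y| ≤ 4.
  x = -2: f_y(-2, y) = 6*y**2 - 26*y + 32; no integer root y with |y| ≤ 4.
  x = -1: f_y(-1, y) = 6*y**2 - 24*y + 25; no integer root y with |y| ≤ 4.
  x = 0: f_y(0, y) = 6*y**2 - 22*y + 20; vanishes at y ∈ {2}. (0, 2): f_x = 0, f = 0 — SINGULAR.
  x = 1: f_y(1, y) = 6*y**2 - 20*y + 17; no integer root y with |y| ≤ 4.
  x = 2: f_y(2, y) = 6*y**2 - 18*y + 16; no integer root y with |y| ≤ 4.
  x = 3: f_y(3, y) = 6*y**2 - 16*y + 17; no integer root y with |y| ≤ 4.
  x = 4: f_y(4, y) = 6*y**2 - 14*y + 20; no integer root y with |y| ≤ 4.
Only singular point on the grid: (0, 2).
Classify: substitute x = 0 + u, y = 2 + v and expand: f = -3*u**3 + u**2*v + u*v**2 + 2*v**3 + v**2.
No constant or linear terms (consistent with a singular point). Quadratic part: v**2. Cubic part: -3*u**3 + u**2*v + u*v**2 + 2*v**3.
The quadratic part v**2 is a perfect square, so there is a single (double) tangent line v = 0, i.e. y = 2. Restricting the cubic part to that line (v = 0) leaves -3*u**3 ≠ 0, so f is not divisible by v and the branch is v² ≈ 3*u**3 to lowest order — this is a cusp.
Classification: cusp.


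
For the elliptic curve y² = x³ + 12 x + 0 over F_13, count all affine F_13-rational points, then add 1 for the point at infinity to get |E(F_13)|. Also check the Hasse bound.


Affine points = {(0, 0), (1, 0), (5, 4), (5, 9), (8, 6), (8, 7), (12, 0)}; affine count = 7; |E(F_13)| = 8.

Discriminant check: Δ ∝ 4a³ + 27b² = 4·12³ + 27·0² = 4·1728 + 27·0 ≡ 9 (mod 13). Nonzero ⇒ E is nonsingular.
For each x ∈ F_13, compute rhs = x³ + 12·x + 0 mod 13, then count y ∈ F_13 with y² ≡ rhs.
  x = 0: rhs = 0, matching y values: 0 (1 points).
  x = 1: rhs = 0, matching y values: 0 (1 points).
  x = 2: rhs = 6, matching y values: none (0 points).
  x = 3: rhs = 11, matching y values: none (0 points).
  x = 4: rhs = 8, matching y values: none (0 points).
  x = 5: rhs = 3, matching y values: 4, 9 (2 points).
  x = 6: rhs = 2, matching y values: none (0 points).
  x = 7: rhs = 11, matching y values: none (0 points).
  x = 8: rhs = 10, matching y values: 6, 7 (2 points).
  x = 9: rhs = 5, matching y values: none (0 points).
  x = 10: rhs = 2, matching y values: none (0 points).
  x = 11: rhs = 7, matching y values: none (0 points).
  x = 12: rhs = 0, matching y values: 0 (1 points).
Total affine count: 7.
Full point count |E(F_13)| = 7 + 1 = 8.
Hasse bound: |8 − (13+1)| = |-6| = 6 ≤ 2√13 ≈ 7.2111 ✓.


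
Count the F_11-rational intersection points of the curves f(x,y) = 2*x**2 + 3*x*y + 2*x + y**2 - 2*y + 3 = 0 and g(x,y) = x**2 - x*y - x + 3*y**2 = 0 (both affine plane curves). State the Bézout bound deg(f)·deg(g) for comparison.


Common zeros: {(4, 4), (9, 1)}; count = 2; Bézout bound = 4.

deg(f) = 2, deg(g) = 2, so Bézout bound = 4.
Scan x ∈ F_11. For each x, list the y ∈ F_11 with f(x, y) ≡ 0 and those with g(x, y) ≡ 0 (mod 11); the common zeros in that column are the intersection.
  x = 0: f ≡ 0 at y ∈ {4, 9}; g ≡ 0 at y ∈ {0}; common: ∅.
  x = 1: f ≡ 0 at y ∈ ∅; g ≡ 0 at y ∈ {0, 4}; common: ∅.
  x = 2: f ≡ 0 at y ∈ {9}; g ≡ 0 at y ∈ ∅; common: ∅.
  x = 3: f ≡ 0 at y ∈ ∅; g ≡ 0 at y ∈ {5, 7}; common: ∅.
  x = 4: f ≡ 0 at y ∈ {4, 8}; g ≡ 0 at y ∈ {1, 4}; common: {4}.
  x = 5: f ≡ 0 at y ∈ {1, 8}; g ≡ 0 at y ∈ {2, 7}; common: ∅.
  x = 6: f ≡ 0 at y ∈ ∅; g ≡ 0 at y ∈ ∅; common: ∅.
  x = 7: f ≡ 0 at y ∈ {7}; g ≡ 0 at y ∈ ∅; common: ∅.
  x = 8: f ≡ 0 at y ∈ ∅; g ≡ 0 at y ∈ ∅; common: ∅.
  x = 9: f ≡ 0 at y ∈ {1, 7}; g ≡ 0 at y ∈ {1, 2}; common: {1}.
  x = 10: f ≡ 0 at y ∈ ∅; g ≡ 0 at y ∈ ∅; common: ∅.
Collecting: common zeros = {(4, 4), (9, 1)}, so the count is 2.
Comparison with the Bézout bound: 2 ≤ 4 = deg(f)·deg(g), as expected for curves with no common component (the affine F_11-count falls short of the bound because intersections may lie at infinity, over extension fields, or carry multiplicity).


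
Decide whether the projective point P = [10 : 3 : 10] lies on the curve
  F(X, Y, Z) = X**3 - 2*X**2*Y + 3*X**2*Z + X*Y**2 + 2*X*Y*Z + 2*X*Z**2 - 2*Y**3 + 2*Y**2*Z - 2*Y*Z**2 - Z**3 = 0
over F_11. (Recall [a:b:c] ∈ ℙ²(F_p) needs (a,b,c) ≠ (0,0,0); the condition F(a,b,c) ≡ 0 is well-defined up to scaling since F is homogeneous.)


F(10,3,10) ≡ 7 (mod 11); P is NOT on the curve.

Evaluate F(10, 3, 10) term-by-term (mod 11).
  X**3 ↦ 1·1000·1·1 = 1000
  -2*X**2*Y ↦ -2·100·3·1 = -600
  3*X**2*Z ↦ 3·100·1·10 = 3000
  X*Y**2 ↦ 1·10·9·1 = 90
  2*X*Y*Z ↦ 2·10·3·10 = 600
  2*X*Z**2 ↦ 2·10·1·100 = 2000
  -2*Y**3 ↦ -2·1·27·1 = -54
  2*Y**2*Z ↦ 2·1·9·10 = 180
  -2*Y*Z**2 ↦ -2·1·3·100 = -600
  -Z**3 ↦ -1·1·1·1000 = -1000
Sum: F(10, 3, 10) = (1000) + (-600) + (3000) + (90) + (600) + (2000) + (-54) + (180) + (-600) + (-1000) = 4616.
Reducing mod 11: 4616 ≡ 7 (mod 11).
Since F(a, b, c) ≡ 7 ≠ 0 (mod 11), P does NOT lie on the curve.


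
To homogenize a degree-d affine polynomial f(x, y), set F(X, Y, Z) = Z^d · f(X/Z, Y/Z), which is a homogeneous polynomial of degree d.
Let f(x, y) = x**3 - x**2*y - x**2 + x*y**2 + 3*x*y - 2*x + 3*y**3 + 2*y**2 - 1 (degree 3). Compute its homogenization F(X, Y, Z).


F(X, Y, Z) = X**3 - X**2*Y - X**2*Z + X*Y**2 + 3*X*Y*Z - 2*X*Z**2 + 3*Y**3 + 2*Y**2*Z - Z**3

deg(f) = 3.
Substitute x = X/Z, y = Y/Z into f, then multiply by Z^3.
  monomial 1·x^3·y^0 ↦ 1·X^3·Y^0·Z^0.
  monomial -1·x^2·y^1 ↦ -1·X^2·Y^1·Z^0.
  monomial -1·x^2·y^0 ↦ -1·X^2·Y^0·Z^1.
  monomial 1·x^1·y^2 ↦ 1·X^1·Y^2·Z^0.
  monomial 3·x^1·y^1 ↦ 3·X^1·Y^1·Z^1.
  monomial -2·x^1·y^0 ↦ -2·X^1·Y^0·Z^2.
  monomial 3·x^0·y^3 ↦ 3·X^0·Y^3·Z^0.
  monomial 2·x^0·y^2 ↦ 2·X^0·Y^2·Z^1.
  monomial -1·x^0·y^0 ↦ -1·X^0·Y^0·Z^3.
Collecting: F(X, Y, Z) = X**3 - X**2*Y - X**2*Z + X*Y**2 + 3*X*Y*Z - 2*X*Z**2 + 3*Y**3 + 2*Y**2*Z - Z**3.


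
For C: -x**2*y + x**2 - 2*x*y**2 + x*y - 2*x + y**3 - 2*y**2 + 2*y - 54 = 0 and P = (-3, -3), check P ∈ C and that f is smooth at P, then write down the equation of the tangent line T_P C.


Tangent line at P: -47*x - 7*y - 162 = 0.

Step 1: f(-3, -3) = 0, so P lies on C.
Step 2: partial derivatives
  f_x(x, y) = -2*x*y + 2*x - 2*y**2 + y - 2, f_y(x, y) = -x**2 - 4*x*y + x + 3*y**2 - 4*y + 2.
  f_x(P) = -47, f_y(P) = -7 (gradient nonzero, so P is smooth).
Step 3: tangent line at P: -47·(x − -3) + -7·(y − -3) = 0.
Expanding: -47*x - 7*y - 162 = 0.


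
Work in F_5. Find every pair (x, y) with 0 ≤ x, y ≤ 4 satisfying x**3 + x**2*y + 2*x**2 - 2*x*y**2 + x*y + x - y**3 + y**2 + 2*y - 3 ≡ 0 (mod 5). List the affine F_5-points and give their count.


Affine F_5-points: {(0, 3), (2, 0), (2, 3), (2, 4), (3, 0), (3, 2), (3, 3), (4, 2)}; count = 8.

For each of the 25 pairs (x, y) ∈ F_5², evaluate f(x, y) mod 5. Record the zeros.
  x = 0: [0↦2, 1↦4, 2↦2, 3↦0, 4↦2]  zeros at y ∈ {3}
  x = 1: [0↦1, 1↦3, 2↦2, 3↦2, 4↦2]  zeros at y ∈ ∅
  x = 2: [0↦0, 1↦4, 2↦1, 3↦0, 4↦0]  zeros at y ∈ {0, 3, 4}
  x = 3: [0↦0, 1↦3, 2↦0, 3↦0, 4↦2]  zeros at y ∈ {0, 2, 3}
  x = 4: [0↦2, 1↦1, 2↦0, 3↦3, 4↦4]  zeros at y ∈ {2}
Collecting zeros: affine points = {(0, 3), (2, 0), (2, 3), (2, 4), (3, 0), (3, 2), (3, 3), (4, 2)}.
Total count |C(F_5)_aff| = 8.


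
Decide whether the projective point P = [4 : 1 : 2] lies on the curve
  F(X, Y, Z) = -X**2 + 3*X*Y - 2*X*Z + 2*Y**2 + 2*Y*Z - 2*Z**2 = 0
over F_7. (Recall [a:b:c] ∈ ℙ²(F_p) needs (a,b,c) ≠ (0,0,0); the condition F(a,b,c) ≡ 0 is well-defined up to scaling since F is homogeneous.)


F(4,1,2) ≡ 6 (mod 7); P is NOT on the curve.

Evaluate F(4, 1, 2) term-by-term (mod 7).
  -X**2 ↦ -1·16·1·1 = -16
  3*X*Y ↦ 3·4·1·1 = 12
  -2*X*Z ↦ -2·4·1·2 = -16
  2*Y**2 ↦ 2·1·1·1 = 2
  2*Y*Z ↦ 2·1·1·2 = 4
  -2*Z**2 ↦ -2·1·1·4 = -8
Sum: F(4, 1, 2) = (-16) + (12) + (-16) + (2) + (4) + (-8) = -22.
Reducing mod 7: -22 ≡ 6 (mod 7).
Since F(a, b, c) ≡ 6 ≠ 0 (mod 7), P does NOT lie on the curve.


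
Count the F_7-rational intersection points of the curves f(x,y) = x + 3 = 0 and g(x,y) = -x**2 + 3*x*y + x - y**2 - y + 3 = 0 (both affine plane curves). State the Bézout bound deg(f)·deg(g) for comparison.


Common zeros: {(4, 5), (4, 6)}; count = 2; Bézout bound = 2.

deg(f) = 1, deg(g) = 2, so Bézout bound = 2.
Scan x ∈ F_7. For each x, list the y ∈ F_7 with f(x, y) ≡ 0 and those with g(x, y) ≡ 0 (mod 7); the common zeros in that column are the intersection.
  x = 0: f ≡ 0 at y ∈ ∅; g ≡ 0 at y ∈ ∅; common: ∅.
  x = 1: f ≡ 0 at y ∈ ∅; g ≡ 0 at y ∈ {3, 6}; common: ∅.
  x = 2: f ≡ 0 at y ∈ ∅; g ≡ 0 at y ∈ {2, 3}; common: ∅.
  x = 3: f ≡ 0 at y ∈ ∅; g ≡ 0 at y ∈ ∅; common: ∅.
  x = 4: f ≡ 0 at y ∈ {0, 1, 2, 3, 4, 5, 6}; g ≡ 0 at y ∈ {5, 6}; common: {5, 6}.
  x = 5: f ≡ 0 at y ∈ ∅; g ≡ 0 at y ∈ {2, 5}; common: ∅.
  x = 6: f ≡ 0 at y ∈ ∅; g ≡ 0 at y ∈ ∅; common: ∅.
Collecting: common zeros = {(4, 5), (4, 6)}, so the count is 2.
Comparison with the Bézout bound: 2 ≤ 2 = deg(f)·deg(g), as expected for curves with no common component (the bound is attained).


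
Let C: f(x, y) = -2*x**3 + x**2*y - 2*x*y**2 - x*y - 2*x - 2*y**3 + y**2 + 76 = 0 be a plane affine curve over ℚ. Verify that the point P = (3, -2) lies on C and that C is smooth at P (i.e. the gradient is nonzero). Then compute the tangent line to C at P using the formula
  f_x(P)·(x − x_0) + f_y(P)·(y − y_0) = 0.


Tangent line at P: -74*x + 2*y + 226 = 0.

Step 1: f(3, -2) = 0, so P lies on C.
Step 2: partial derivatives
  f_x(x, y) = -6*x**2 + 2*x*y - 2*y**2 - y - 2, f_y(x, y) = x**2 - 4*x*y - x - 6*y**2 + 2*y.
  f_x(P) = -74, f_y(P) = 2 (gradient nonzero, so P is smooth).
Step 3: tangent line at P: -74·(x − 3) + 2·(y − -2) = 0.
Expanding: -74*x + 2*y + 226 = 0.


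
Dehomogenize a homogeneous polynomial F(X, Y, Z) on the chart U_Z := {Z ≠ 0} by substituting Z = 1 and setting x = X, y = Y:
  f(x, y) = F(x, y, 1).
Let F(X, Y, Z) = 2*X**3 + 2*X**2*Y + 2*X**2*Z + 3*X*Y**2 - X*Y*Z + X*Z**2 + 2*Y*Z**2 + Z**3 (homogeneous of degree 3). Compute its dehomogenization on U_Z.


f(x, y) = 2*x**3 + 2*x**2*y + 2*x**2 + 3*x*y**2 - x*y + x + 2*y + 1

On U_Z we set Z = 1. Each monomial c·X^i·Y^j·Z^k in F becomes c·x^i·y^j·1^k = c·x^i·y^j.
Substituting Z = 1: F(X, Y, 1) = 2*x**3 + 2*x**2*y + 2*x**2 + 3*x*y**2 - x*y + x + 2*y + 1.
Note: deg(f) ≤ deg(F) = 3; strict inequality happens when F is divisible by Z (lost terms).


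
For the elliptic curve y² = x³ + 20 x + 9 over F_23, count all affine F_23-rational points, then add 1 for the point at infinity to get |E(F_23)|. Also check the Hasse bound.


Affine points = {(0, 3), (0, 20), (3, 2), (3, 21), (5, 2), (5, 21), (6, 0), (7, 3), (7, 20), (10, 6), (10, 17), (15, 2), (15, 21), (16, 3), (16, 20), (17, 8), (17, 15), (19, 7), (19, 16)}; affine count = 19; |E(F_23)| = 20.

Discriminant check: Δ ∝ 4a³ + 27b² = 4·20³ + 27·9² = 4·8000 + 27·81 ≡ 9 (mod 23). Nonzero ⇒ E is nonsingular.
For each x ∈ F_23, compute rhs = x³ + 20·x + 9 mod 23, then count y ∈ F_23 with y² ≡ rhs.
  x = 0: rhs = 9, matching y values: 3, 20 (2 points).
  x = 1: rhs = 7, matching y values: none (0 points).
  x = 2: rhs = 11, matching y values: none (0 points).
  x = 3: rhs = 4, matching y values: 2, 21 (2 points).
  x = 4: rhs = 15, matching y values: none (0 points).
  x = 5: rhs = 4, matching y values: 2, 21 (2 points).
  x = 6: rhs = 0, matching y values: 0 (1 points).
  x = 7: rhs = 9, matching y values: 3, 20 (2 points).
  x = 8: rhs = 14, matching y values: none (0 points).
  x = 9: rhs = 21, matching y values: none (0 points).
  x = 10: rhs = 13, matching y values: 6, 17 (2 points).
  x = 11: rhs = 19, matching y values: none (0 points).
  x = 12: rhs = 22, matching y values: none (0 points).
  x = 13: rhs = 5, matching y values: none (0 points).
  x = 14: rhs = 20, matching y values: none (0 points).
  x = 15: rhs = 4, matching y values: 2, 21 (2 points).
  x = 16: rhs = 9, matching y values: 3, 20 (2 points).
  x = 17: rhs = 18, matching y values: 8, 15 (2 points).
  x = 18: rhs = 14, matching y values: none (0 points).
  x = 19: rhs = 3, matching y values: 7, 16 (2 points).
  x = 20: rhs = 14, matching y values: none (0 points).
  x = 21: rhs = 7, matching y values: none (0 points).
  x = 22: rhs = 11, matching y values: none (0 points).
Total affine count: 19.
Full point count |E(F_23)| = 19 + 1 = 20.
Hasse bound: |20 − (23+1)| = |-4| = 4 ≤ 2√23 ≈ 9.5917 ✓.
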